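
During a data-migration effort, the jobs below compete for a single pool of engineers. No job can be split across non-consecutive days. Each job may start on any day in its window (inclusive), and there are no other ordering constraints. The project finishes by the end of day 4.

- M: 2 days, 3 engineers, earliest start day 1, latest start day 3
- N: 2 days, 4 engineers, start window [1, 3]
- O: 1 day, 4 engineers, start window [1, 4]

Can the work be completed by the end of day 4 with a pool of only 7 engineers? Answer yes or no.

Schedule M@1, N@1, O@3: d1:7  d2:7  d3:4  d4:0 — peak 7 ≤ 7.

yes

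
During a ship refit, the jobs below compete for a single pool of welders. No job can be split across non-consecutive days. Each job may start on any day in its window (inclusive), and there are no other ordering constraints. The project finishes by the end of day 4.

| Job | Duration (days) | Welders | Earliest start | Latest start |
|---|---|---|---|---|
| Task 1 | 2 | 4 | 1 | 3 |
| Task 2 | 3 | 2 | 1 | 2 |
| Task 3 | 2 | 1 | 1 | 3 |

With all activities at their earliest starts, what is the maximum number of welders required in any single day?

7

Early-start schedule: Task 1@1, Task 2@1, Task 3@1.
Load per day: day 1: 7, day 2: 7, day 3: 2, day 4: 0.
Peak is 7.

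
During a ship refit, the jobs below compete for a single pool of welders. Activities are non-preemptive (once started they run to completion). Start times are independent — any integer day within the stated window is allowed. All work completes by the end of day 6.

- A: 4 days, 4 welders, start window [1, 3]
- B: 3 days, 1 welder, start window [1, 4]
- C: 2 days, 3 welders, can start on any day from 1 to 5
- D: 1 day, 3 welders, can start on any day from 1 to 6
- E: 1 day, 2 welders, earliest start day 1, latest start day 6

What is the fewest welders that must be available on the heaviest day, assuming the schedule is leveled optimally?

6

Early-start (A@1, B@1, C@1, D@1, E@1) gives peak 13: d1:13  d2:8  d3:5  d4:4  d5:0  d6:0.
Shift C→5, D→5, E→4.
Schedule A@1, B@1, C@5, D@5, E@4: d1:5  d2:5  d3:5  d4:6  d5:6  d6:3 — peak 6.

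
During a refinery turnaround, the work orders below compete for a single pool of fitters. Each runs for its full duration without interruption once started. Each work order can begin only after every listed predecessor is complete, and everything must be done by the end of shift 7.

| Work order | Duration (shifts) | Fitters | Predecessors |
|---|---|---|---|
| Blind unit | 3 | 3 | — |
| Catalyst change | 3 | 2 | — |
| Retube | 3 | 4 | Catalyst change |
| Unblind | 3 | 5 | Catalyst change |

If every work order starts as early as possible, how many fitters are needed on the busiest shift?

Early-start schedule: Blind unit@1, Catalyst change@1, Retube@4, Unblind@4.
Load per shift: shift 1: 5, shift 2: 5, shift 3: 5, shift 4: 9, shift 5: 9, shift 6: 9, shift 7: 0.
Peak is 9.

9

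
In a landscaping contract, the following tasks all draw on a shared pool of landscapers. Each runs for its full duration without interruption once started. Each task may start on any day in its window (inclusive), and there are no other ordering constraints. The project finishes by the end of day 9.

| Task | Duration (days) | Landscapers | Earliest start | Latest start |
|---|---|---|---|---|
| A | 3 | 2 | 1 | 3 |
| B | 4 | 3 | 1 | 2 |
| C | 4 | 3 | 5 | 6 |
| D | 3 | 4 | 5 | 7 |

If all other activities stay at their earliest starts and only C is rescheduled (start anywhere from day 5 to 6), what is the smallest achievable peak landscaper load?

C@5: d1:5  d2:5  d3:5  d4:3  d5:7  d6:7  d7:7  d8:3  d9:0 → peak 7
C@6: d1:5  d2:5  d3:5  d4:3  d5:4  d6:7  d7:7  d8:3  d9:3 → peak 7
Best is C@5, peak 7.

7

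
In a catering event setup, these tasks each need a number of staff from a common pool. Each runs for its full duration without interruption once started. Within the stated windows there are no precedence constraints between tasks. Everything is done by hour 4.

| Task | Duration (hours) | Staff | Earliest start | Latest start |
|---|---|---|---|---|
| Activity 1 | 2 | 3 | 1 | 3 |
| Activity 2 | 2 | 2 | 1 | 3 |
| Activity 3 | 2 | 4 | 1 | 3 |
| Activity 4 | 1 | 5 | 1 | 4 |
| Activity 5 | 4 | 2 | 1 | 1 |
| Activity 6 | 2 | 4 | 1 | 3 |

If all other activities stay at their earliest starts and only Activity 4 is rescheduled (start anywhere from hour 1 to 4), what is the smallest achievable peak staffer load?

15

Activity 4@1: h1:20  h2:15  h3:2  h4:2 → peak 20
Activity 4@2: h1:15  h2:20  h3:2  h4:2 → peak 20
Activity 4@3: h1:15  h2:15  h3:7  h4:2 → peak 15
Activity 4@4: h1:15  h2:15  h3:2  h4:7 → peak 15
Best is Activity 4@3, peak 15.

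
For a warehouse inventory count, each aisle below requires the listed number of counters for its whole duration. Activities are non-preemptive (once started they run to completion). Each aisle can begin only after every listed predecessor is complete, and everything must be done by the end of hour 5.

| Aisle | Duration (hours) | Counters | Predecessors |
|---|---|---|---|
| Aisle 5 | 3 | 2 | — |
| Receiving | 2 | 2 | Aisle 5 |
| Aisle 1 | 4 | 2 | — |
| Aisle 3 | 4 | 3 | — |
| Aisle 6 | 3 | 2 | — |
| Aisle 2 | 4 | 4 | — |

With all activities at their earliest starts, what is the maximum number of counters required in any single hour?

13

Early-start schedule: Aisle 5@1, Receiving@4, Aisle 1@1, Aisle 3@1, Aisle 6@1, Aisle 2@1.
Load per hour: hour 1: 13, hour 2: 13, hour 3: 13, hour 4: 11, hour 5: 2.
Peak is 13.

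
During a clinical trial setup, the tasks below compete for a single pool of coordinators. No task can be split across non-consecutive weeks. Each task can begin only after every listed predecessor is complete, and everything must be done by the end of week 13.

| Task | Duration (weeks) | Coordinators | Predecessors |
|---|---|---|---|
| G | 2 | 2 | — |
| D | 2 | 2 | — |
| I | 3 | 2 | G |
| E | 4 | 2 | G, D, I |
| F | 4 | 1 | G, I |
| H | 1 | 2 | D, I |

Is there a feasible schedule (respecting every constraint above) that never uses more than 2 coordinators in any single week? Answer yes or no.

no

Total coordinator-weeks = 28; over 13 weeks the average is 28/13 > 2, so some week must exceed 2.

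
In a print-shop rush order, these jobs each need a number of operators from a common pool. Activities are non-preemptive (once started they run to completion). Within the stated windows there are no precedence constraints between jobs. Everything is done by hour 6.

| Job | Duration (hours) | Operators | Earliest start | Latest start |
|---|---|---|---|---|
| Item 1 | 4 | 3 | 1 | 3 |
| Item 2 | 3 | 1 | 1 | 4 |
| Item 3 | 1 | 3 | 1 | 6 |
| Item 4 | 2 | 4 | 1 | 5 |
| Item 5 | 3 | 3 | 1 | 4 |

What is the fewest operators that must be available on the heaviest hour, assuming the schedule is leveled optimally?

7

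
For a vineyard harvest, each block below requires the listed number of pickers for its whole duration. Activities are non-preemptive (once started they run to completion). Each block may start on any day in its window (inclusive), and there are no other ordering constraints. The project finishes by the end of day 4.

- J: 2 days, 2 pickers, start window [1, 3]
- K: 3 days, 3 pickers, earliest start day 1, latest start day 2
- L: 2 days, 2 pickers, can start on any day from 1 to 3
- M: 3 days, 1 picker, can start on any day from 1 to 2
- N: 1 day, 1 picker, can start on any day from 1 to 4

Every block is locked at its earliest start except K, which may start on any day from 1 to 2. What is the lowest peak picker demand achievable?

K@1: d1:9  d2:8  d3:4  d4:0 → peak 9
K@2: d1:6  d2:8  d3:4  d4:3 → peak 8
Best is K@2, peak 8.

8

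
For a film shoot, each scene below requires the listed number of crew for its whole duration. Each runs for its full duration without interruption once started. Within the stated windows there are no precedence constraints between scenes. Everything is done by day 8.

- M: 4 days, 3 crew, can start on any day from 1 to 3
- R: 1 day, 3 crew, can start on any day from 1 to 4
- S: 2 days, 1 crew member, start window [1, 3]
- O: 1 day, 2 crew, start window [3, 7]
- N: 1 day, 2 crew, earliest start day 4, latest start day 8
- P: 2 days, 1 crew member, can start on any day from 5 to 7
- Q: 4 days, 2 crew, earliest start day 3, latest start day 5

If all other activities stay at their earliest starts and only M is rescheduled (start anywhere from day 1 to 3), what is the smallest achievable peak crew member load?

M@1: d1:7  d2:4  d3:7  d4:7  d5:3  d6:3  d7:0  d8:0 → peak 7
M@2: d1:4  d2:4  d3:7  d4:7  d5:6  d6:3  d7:0  d8:0 → peak 7
M@3: d1:4  d2:1  d3:7  d4:7  d5:6  d6:6  d7:0  d8:0 → peak 7
Best is M@1, peak 7.

7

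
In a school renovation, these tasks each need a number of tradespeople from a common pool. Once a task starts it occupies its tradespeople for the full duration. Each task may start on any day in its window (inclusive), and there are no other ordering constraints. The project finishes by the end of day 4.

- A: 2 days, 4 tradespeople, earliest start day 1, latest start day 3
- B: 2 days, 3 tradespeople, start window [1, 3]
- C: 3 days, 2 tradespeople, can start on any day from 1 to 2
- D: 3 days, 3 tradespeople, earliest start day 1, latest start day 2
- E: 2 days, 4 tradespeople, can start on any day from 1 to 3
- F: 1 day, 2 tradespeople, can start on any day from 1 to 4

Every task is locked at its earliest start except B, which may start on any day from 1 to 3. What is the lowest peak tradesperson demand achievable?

15

B@1: d1:18  d2:16  d3:5  d4:0 → peak 18
B@2: d1:15  d2:16  d3:8  d4:0 → peak 16
B@3: d1:15  d2:13  d3:8  d4:3 → peak 15
Best is B@3, peak 15.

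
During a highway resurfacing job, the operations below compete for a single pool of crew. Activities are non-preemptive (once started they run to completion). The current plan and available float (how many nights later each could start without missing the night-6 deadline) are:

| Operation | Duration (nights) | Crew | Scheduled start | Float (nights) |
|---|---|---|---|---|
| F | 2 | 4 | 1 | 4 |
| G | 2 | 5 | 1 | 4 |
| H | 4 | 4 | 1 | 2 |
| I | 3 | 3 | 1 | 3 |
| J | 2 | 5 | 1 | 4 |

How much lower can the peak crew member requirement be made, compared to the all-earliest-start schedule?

10

Early-start peak: n1:21  n2:21  n3:7  n4:4  n5:0  n6:0 ⇒ 21.
Leveled (F@1, G@4, H@1, I@1, J@5): n1:11  n2:11  n3:7  n4:9  n5:10  n6:5 ⇒ 11.
Reduction 21 − 11 = 10.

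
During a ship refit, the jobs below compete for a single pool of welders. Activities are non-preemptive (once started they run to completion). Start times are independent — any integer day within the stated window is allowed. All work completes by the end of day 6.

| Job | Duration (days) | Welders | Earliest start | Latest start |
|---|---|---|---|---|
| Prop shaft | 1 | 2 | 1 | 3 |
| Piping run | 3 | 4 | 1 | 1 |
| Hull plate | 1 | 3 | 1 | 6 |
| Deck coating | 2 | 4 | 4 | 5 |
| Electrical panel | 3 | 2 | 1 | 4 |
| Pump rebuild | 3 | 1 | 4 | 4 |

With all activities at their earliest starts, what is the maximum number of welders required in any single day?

11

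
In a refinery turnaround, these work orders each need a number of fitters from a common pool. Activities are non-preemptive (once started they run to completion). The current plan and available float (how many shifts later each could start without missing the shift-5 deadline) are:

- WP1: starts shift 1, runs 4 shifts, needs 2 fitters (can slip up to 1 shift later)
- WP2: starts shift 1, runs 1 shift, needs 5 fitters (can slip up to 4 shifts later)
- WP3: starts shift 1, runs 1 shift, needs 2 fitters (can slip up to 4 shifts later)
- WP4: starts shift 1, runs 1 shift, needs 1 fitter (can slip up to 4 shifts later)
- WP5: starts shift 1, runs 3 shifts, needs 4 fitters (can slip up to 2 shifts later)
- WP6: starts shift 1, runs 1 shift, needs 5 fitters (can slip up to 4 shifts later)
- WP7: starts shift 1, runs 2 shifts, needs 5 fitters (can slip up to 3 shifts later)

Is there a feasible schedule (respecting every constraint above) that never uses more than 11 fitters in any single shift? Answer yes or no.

yes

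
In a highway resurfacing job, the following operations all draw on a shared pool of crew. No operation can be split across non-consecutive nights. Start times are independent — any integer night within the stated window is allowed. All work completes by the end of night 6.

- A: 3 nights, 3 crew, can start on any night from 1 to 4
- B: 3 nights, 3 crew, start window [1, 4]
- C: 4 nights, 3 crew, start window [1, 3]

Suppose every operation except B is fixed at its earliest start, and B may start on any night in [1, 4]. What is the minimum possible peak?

B@1: n1:9  n2:9  n3:9  n4:3  n5:0  n6:0 → peak 9
B@2: n1:6  n2:9  n3:9  n4:6  n5:0  n6:0 → peak 9
B@3: n1:6  n2:6  n3:9  n4:6  n5:3  n6:0 → peak 9
B@4: n1:6  n2:6  n3:6  n4:6  n5:3  n6:3 → peak 6
Best is B@4, peak 6.

6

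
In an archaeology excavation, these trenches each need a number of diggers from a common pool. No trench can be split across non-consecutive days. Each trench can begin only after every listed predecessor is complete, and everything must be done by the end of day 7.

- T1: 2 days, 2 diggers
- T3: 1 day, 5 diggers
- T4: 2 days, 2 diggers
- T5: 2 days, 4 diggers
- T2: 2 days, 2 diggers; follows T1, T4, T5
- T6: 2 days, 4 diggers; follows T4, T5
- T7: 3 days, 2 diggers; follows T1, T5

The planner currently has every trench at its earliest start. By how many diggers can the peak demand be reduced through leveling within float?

Early-start peak: d1:13  d2:8  d3:8  d4:8  d5:2  d6:0  d7:0 ⇒ 13.
Leveled (T1@1, T3@3, T4@4, T5@1, T2@6, T6@6, T7@3): d1:6  d2:6  d3:7  d4:4  d5:4  d6:6  d7:6 ⇒ 7.
Reduction 13 − 7 = 6.

6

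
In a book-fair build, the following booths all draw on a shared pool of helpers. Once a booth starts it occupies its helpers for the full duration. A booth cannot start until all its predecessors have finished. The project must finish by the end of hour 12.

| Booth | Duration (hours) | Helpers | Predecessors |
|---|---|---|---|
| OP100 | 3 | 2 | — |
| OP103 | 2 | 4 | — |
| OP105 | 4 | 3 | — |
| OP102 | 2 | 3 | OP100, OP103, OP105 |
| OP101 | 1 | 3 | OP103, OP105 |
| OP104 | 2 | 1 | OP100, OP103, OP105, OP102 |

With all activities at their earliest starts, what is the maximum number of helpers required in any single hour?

Early-start schedule: OP100@1, OP103@1, OP105@1, OP102@5, OP101@5, OP104@7.
Load per hour: hour 1: 9, hour 2: 9, hour 3: 5, hour 4: 3, hour 5: 6, hour 6: 3, hour 7: 1, hour 8: 1, hour 9: 0, hour 10: 0, hour 11: 0, hour 12: 0.
Peak is 9.

9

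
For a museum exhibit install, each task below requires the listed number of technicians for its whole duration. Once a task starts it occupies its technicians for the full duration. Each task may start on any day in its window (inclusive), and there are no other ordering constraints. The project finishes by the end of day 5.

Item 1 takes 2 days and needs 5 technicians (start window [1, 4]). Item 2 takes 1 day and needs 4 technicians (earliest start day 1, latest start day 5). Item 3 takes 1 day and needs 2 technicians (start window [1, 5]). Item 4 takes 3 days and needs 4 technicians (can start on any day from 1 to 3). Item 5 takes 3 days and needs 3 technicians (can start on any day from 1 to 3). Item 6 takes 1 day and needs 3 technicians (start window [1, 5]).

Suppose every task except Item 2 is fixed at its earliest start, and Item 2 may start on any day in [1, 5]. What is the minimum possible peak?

17

Item 2@1: d1:21  d2:12  d3:7  d4:0  d5:0 → peak 21
Item 2@2: d1:17  d2:16  d3:7  d4:0  d5:0 → peak 17
Item 2@3: d1:17  d2:12  d3:11  d4:0  d5:0 → peak 17
Item 2@4: d1:17  d2:12  d3:7  d4:4  d5:0 → peak 17
Item 2@5: d1:17  d2:12  d3:7  d4:0  d5:4 → peak 17
Best is Item 2@2, peak 17.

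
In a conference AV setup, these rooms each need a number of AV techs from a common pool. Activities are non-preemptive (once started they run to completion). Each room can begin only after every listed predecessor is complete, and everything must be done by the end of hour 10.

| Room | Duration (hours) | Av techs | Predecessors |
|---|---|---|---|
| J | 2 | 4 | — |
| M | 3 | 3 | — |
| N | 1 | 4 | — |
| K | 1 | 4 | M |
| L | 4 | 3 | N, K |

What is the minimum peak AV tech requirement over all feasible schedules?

7

Early-start (J@1, M@1, N@1, K@4, L@5) gives peak 11: h1:11  h2:7  h3:3  h4:4  h5:3  h6:3  h7:3  h8:3  h9:0  h10:0.
Shift N→3.
Schedule J@1, M@1, N@3, K@4, L@5: h1:7  h2:7  h3:7  h4:4  h5:3  h6:3  h7:3  h8:3  h9:0  h10:0 — peak 7.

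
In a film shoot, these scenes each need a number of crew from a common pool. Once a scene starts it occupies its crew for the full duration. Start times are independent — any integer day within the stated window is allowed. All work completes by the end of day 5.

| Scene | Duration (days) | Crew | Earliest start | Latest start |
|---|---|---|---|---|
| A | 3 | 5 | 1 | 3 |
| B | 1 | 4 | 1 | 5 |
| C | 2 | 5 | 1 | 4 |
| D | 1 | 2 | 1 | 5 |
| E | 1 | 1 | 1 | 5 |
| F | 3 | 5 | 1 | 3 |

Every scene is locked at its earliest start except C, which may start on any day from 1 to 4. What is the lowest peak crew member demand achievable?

17

C@1: d1:22  d2:15  d3:10  d4:0  d5:0 → peak 22
C@2: d1:17  d2:15  d3:15  d4:0  d5:0 → peak 17
C@3: d1:17  d2:10  d3:15  d4:5  d5:0 → peak 17
C@4: d1:17  d2:10  d3:10  d4:5  d5:5 → peak 17
Best is C@2, peak 17.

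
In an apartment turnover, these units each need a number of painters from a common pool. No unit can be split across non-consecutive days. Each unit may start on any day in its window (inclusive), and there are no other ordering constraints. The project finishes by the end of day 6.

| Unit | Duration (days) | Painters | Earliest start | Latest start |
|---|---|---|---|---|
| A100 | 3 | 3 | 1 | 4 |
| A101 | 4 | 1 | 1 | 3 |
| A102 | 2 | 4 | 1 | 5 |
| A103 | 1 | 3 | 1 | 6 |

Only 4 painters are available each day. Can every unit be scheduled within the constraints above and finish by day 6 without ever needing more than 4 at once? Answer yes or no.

Schedule A100@1, A101@1, A102@5, A103@4: d1:4  d2:4  d3:4  d4:4  d5:4  d6:4 — peak 4 ≤ 4.

yes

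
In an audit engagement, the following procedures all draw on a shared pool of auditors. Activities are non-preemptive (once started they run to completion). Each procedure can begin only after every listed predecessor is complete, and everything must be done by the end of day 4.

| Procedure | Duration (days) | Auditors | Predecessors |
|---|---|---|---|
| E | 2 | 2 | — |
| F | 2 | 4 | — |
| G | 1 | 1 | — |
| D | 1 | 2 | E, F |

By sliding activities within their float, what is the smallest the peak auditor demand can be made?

6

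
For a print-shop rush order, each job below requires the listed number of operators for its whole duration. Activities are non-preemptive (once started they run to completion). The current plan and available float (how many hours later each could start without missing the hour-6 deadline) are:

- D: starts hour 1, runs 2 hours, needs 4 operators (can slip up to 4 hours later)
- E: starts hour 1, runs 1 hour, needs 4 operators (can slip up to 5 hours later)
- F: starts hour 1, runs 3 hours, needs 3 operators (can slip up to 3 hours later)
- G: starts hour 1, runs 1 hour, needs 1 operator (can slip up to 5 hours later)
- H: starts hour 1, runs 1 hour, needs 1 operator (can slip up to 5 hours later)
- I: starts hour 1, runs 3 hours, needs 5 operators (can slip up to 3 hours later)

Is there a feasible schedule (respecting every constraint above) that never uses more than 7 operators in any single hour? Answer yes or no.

yes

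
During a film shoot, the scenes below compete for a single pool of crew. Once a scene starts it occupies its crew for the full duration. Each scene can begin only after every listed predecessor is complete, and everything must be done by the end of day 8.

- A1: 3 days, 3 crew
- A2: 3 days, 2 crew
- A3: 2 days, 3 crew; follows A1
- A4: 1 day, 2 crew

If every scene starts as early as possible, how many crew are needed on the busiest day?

Early-start schedule: A1@1, A2@1, A3@4, A4@1.
Load per day: day 1: 7, day 2: 5, day 3: 5, day 4: 3, day 5: 3, day 6: 0, day 7: 0, day 8: 0.
Peak is 7.

7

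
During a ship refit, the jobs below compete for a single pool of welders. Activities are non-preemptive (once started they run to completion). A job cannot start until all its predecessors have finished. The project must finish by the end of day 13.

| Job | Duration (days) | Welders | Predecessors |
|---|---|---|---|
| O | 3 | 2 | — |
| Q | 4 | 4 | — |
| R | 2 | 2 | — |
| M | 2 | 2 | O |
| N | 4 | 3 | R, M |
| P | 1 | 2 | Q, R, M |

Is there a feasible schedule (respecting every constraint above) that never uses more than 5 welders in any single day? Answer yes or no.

Schedule O@1, Q@4, R@1, M@8, N@10, P@10: d1:4  d2:4  d3:2  d4:4  d5:4  d6:4  d7:4  d8:2  d9:2  d10:5  d11:3  d12:3  d13:3 — peak 5 ≤ 5.

yes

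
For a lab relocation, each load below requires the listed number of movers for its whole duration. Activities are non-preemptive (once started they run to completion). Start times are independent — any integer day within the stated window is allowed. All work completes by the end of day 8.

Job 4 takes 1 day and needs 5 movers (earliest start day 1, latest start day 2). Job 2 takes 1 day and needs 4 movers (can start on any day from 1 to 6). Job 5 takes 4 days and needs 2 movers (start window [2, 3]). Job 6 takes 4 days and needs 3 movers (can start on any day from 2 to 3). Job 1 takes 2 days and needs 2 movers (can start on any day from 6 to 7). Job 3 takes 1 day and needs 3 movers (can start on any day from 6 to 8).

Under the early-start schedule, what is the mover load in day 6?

5

At early start, day 6 has: Job 1, Job 3.
Demand: 2 + 3 = 5.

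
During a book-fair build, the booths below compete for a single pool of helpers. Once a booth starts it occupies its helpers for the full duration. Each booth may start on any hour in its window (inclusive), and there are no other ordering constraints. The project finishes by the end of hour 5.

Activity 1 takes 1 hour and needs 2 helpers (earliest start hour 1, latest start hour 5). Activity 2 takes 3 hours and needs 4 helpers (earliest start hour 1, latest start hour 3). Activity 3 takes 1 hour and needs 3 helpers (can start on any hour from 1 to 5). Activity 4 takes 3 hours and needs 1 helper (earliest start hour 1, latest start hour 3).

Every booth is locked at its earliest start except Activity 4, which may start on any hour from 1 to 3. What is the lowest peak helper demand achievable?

9

Activity 4@1: h1:10  h2:5  h3:5  h4:0  h5:0 → peak 10
Activity 4@2: h1:9  h2:5  h3:5  h4:1  h5:0 → peak 9
Activity 4@3: h1:9  h2:4  h3:5  h4:1  h5:1 → peak 9
Best is Activity 4@2, peak 9.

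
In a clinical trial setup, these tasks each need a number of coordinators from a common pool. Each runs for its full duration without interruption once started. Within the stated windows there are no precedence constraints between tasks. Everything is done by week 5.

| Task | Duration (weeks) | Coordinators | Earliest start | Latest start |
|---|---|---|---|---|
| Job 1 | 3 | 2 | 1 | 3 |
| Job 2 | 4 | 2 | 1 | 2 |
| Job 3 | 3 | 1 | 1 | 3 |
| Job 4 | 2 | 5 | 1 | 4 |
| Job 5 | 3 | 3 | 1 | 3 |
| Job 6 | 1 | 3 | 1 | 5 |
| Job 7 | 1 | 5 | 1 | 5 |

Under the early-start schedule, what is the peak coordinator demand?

21

Early-start schedule: Job 1@1, Job 2@1, Job 3@1, Job 4@1, Job 5@1, Job 6@1, Job 7@1.
Load per week: week 1: 21, week 2: 13, week 3: 8, week 4: 2, week 5: 0.
Peak is 21.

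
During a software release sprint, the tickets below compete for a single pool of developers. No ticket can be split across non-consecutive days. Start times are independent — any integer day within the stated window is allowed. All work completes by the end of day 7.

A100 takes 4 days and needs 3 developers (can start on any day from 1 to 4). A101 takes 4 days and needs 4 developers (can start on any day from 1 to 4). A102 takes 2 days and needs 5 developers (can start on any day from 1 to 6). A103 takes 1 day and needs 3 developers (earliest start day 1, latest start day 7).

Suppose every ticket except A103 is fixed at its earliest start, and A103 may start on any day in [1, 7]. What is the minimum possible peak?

12

A103@1: d1:15  d2:12  d3:7  d4:7  d5:0  d6:0  d7:0 → peak 15
A103@2: d1:12  d2:15  d3:7  d4:7  d5:0  d6:0  d7:0 → peak 15
A103@3: d1:12  d2:12  d3:10  d4:7  d5:0  d6:0  d7:0 → peak 12
A103@4: d1:12  d2:12  d3:7  d4:10  d5:0  d6:0  d7:0 → peak 12
A103@5: d1:12  d2:12  d3:7  d4:7  d5:3  d6:0  d7:0 → peak 12
A103@6: d1:12  d2:12  d3:7  d4:7  d5:0  d6:3  d7:0 → peak 12
A103@7: d1:12  d2:12  d3:7  d4:7  d5:0  d6:0  d7:3 → peak 12
Best is A103@3, peak 12.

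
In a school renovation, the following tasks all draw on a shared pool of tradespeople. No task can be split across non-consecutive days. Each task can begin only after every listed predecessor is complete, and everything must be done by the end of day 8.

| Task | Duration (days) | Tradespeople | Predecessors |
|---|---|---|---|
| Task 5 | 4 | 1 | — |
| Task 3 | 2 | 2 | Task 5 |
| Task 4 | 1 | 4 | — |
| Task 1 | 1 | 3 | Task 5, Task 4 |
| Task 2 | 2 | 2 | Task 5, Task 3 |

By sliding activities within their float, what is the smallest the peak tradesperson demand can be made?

Schedule Task 5@1, Task 3@5, Task 4@1, Task 1@5, Task 2@7: d1:5  d2:1  d3:1  d4:1  d5:5  d6:2  d7:2  d8:2 — peak 5.
No arrangement of the 22 feasible schedules does better.

5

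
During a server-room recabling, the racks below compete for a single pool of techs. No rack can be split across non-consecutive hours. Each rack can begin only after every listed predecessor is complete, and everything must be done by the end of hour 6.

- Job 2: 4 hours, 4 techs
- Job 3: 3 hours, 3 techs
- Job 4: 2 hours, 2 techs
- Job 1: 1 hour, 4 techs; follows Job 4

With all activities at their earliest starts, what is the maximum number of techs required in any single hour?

11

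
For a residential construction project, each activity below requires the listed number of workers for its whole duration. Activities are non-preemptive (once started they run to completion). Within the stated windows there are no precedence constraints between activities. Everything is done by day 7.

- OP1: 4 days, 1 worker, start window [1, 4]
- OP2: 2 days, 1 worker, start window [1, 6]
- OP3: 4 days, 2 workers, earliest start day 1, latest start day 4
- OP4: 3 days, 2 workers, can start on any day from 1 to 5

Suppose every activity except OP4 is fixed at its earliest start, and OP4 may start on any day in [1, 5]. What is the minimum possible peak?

4

OP4@1: d1:6  d2:6  d3:5  d4:3  d5:0  d6:0  d7:0 → peak 6
OP4@2: d1:4  d2:6  d3:5  d4:5  d5:0  d6:0  d7:0 → peak 6
OP4@3: d1:4  d2:4  d3:5  d4:5  d5:2  d6:0  d7:0 → peak 5
OP4@4: d1:4  d2:4  d3:3  d4:5  d5:2  d6:2  d7:0 → peak 5
OP4@5: d1:4  d2:4  d3:3  d4:3  d5:2  d6:2  d7:2 → peak 4
Best is OP4@5, peak 4.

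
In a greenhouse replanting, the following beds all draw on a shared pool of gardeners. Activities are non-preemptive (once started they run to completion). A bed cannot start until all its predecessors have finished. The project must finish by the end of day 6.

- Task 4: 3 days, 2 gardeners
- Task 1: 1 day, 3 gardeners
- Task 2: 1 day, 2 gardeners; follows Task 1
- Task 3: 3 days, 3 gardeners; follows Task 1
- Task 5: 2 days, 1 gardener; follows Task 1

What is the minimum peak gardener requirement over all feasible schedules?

5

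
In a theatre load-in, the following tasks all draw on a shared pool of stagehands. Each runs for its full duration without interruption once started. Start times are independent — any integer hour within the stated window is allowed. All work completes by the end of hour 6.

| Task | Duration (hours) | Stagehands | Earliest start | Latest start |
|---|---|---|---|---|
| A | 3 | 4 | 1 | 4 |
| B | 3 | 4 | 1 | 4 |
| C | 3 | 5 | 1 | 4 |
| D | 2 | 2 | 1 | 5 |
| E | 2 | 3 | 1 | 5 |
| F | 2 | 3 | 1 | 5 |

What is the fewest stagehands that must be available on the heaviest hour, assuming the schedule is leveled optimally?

11

Early-start (A@1, B@1, C@1, D@1, E@1, F@1) gives peak 21: h1:21  h2:21  h3:13  h4:0  h5:0  h6:0.
Shift C→4, E→3, F→4.
Schedule A@1, B@1, C@4, D@1, E@3, F@4: h1:10  h2:10  h3:11  h4:11  h5:8  h6:5 — peak 11.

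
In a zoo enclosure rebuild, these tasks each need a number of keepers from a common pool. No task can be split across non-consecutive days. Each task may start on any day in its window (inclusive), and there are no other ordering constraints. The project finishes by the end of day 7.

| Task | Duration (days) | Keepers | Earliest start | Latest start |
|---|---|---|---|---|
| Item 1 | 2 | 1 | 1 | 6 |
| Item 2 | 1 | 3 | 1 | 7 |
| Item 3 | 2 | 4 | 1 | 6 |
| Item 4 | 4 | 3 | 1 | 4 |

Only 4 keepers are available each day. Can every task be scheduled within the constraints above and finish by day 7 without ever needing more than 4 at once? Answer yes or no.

yes

Schedule Item 1@1, Item 2@1, Item 3@6, Item 4@2: d1:4  d2:4  d3:3  d4:3  d5:3  d6:4  d7:4 — peak 4 ≤ 4.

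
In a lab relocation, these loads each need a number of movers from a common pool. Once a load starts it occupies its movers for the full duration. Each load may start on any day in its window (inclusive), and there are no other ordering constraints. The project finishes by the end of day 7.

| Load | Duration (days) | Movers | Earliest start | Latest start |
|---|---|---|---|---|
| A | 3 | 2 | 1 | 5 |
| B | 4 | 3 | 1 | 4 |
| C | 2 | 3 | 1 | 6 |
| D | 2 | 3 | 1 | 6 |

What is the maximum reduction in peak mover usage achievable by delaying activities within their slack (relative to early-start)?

5

Early-start peak: d1:11  d2:11  d3:5  d4:3  d5:0  d6:0  d7:0 ⇒ 11.
Leveled (A@1, B@1, C@4, D@5): d1:5  d2:5  d3:5  d4:6  d5:6  d6:3  d7:0 ⇒ 6.
Reduction 11 − 6 = 5.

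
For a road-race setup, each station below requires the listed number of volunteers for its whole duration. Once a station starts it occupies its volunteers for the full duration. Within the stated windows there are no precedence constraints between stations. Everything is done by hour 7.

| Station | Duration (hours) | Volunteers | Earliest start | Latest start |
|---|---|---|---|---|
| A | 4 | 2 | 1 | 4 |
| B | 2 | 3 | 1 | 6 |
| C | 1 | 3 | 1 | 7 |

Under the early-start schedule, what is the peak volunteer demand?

8

Early-start schedule: A@1, B@1, C@1.
Load per hour: hour 1: 8, hour 2: 5, hour 3: 2, hour 4: 2, hour 5: 0, hour 6: 0, hour 7: 0.
Peak is 8.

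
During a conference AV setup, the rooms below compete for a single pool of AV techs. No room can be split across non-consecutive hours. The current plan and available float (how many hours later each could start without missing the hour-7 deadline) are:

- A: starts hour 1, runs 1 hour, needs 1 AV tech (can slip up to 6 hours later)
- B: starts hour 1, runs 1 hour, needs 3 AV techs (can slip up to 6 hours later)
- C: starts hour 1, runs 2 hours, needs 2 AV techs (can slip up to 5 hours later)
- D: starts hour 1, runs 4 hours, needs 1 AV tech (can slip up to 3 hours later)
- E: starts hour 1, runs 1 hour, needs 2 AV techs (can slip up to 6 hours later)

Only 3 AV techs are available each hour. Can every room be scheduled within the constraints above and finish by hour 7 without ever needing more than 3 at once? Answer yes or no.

Schedule A@1, B@2, C@3, D@3, E@1: h1:3  h2:3  h3:3  h4:3  h5:1  h6:1  h7:0 — peak 3 ≤ 3.

yes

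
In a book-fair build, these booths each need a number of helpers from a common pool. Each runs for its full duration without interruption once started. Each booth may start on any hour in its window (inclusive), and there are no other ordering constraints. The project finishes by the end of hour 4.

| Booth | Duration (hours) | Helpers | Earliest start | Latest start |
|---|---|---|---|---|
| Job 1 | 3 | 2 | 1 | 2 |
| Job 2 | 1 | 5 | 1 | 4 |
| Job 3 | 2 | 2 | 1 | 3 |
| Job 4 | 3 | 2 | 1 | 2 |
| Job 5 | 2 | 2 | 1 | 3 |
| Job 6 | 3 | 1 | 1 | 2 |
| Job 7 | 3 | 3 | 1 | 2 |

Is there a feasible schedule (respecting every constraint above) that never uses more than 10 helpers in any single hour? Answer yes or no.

Schedule Job 1@1, Job 2@1, Job 3@1, Job 4@2, Job 5@3, Job 6@1, Job 7@2: h1:10  h2:10  h3:10  h4:7 — peak 10 ≤ 10.

yes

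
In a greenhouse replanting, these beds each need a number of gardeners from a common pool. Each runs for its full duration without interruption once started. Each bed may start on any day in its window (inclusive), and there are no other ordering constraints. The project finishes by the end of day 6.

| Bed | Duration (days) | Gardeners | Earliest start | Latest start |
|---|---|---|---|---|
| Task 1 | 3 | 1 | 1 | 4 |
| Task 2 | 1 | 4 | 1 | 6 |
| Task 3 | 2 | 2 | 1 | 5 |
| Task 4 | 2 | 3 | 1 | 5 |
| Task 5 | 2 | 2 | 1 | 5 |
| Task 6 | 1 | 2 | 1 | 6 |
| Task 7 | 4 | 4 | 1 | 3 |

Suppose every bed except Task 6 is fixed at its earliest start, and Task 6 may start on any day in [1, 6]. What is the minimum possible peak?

Task 6@1: d1:18  d2:12  d3:5  d4:4  d5:0  d6:0 → peak 18
Task 6@2: d1:16  d2:14  d3:5  d4:4  d5:0  d6:0 → peak 16
Task 6@3: d1:16  d2:12  d3:7  d4:4  d5:0  d6:0 → peak 16
Task 6@4: d1:16  d2:12  d3:5  d4:6  d5:0  d6:0 → peak 16
Task 6@5: d1:16  d2:12  d3:5  d4:4  d5:2  d6:0 → peak 16
Task 6@6: d1:16  d2:12  d3:5  d4:4  d5:0  d6:2 → peak 16
Best is Task 6@2, peak 16.

16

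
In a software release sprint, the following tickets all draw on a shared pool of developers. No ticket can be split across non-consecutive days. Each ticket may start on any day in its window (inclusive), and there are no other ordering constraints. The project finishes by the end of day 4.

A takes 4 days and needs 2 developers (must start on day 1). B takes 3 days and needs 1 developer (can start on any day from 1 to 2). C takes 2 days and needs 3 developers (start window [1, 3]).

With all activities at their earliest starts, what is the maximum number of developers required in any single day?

6

Early-start schedule: A@1, B@1, C@1.
Load per day: day 1: 6, day 2: 6, day 3: 3, day 4: 2.
Peak is 6.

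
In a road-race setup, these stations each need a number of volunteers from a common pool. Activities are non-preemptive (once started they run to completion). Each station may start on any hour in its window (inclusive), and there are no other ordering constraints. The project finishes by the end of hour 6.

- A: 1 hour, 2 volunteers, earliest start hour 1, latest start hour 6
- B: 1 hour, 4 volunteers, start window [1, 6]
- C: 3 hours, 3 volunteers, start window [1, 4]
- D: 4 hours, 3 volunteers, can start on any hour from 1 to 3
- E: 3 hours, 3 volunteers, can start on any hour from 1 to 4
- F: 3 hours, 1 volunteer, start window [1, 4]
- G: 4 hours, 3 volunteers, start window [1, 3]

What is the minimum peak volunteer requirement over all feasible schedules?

Early-start (A@1, B@1, C@1, D@1, E@1, F@1, G@1) gives peak 19: h1:19  h2:13  h3:13  h4:6  h5:0  h6:0.
Shift D→2, E→4, G→2.
Schedule A@1, B@1, C@1, D@2, E@4, F@1, G@2: h1:10  h2:10  h3:10  h4:9  h5:9  h6:3 — peak 10.

10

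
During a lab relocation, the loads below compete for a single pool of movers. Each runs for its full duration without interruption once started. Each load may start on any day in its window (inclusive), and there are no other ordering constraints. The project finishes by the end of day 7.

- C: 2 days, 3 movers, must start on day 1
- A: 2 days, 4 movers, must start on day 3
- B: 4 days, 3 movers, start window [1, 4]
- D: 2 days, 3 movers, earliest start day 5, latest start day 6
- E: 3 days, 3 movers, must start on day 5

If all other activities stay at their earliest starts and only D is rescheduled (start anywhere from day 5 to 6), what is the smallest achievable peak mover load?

D@5: d1:6  d2:6  d3:7  d4:7  d5:6  d6:6  d7:3 → peak 7
D@6: d1:6  d2:6  d3:7  d4:7  d5:3  d6:6  d7:6 → peak 7
Best is D@5, peak 7.

7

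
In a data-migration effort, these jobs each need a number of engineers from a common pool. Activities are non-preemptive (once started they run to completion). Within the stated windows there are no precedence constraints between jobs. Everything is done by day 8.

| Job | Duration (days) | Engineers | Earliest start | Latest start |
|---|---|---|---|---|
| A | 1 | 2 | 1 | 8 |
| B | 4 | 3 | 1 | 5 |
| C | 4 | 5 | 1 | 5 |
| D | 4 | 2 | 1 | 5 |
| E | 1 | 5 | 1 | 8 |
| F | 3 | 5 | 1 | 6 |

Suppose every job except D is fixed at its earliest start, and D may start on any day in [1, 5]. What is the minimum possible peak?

20

D@1: d1:22  d2:15  d3:15  d4:10  d5:0  d6:0  d7:0  d8:0 → peak 22
D@2: d1:20  d2:15  d3:15  d4:10  d5:2  d6:0  d7:0  d8:0 → peak 20
D@3: d1:20  d2:13  d3:15  d4:10  d5:2  d6:2  d7:0  d8:0 → peak 20
D@4: d1:20  d2:13  d3:13  d4:10  d5:2  d6:2  d7:2  d8:0 → peak 20
D@5: d1:20  d2:13  d3:13  d4:8  d5:2  d6:2  d7:2  d8:2 → peak 20
Best is D@2, peak 20.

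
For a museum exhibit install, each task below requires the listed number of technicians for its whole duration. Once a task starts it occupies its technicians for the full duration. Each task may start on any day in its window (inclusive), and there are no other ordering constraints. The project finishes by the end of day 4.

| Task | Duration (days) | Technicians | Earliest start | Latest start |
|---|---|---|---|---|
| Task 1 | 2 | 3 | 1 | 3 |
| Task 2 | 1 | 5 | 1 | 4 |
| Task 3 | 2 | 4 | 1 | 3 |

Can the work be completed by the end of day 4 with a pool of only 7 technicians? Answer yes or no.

yes

Schedule Task 1@1, Task 2@3, Task 3@1: d1:7  d2:7  d3:5  d4:0 — peak 7 ≤ 7.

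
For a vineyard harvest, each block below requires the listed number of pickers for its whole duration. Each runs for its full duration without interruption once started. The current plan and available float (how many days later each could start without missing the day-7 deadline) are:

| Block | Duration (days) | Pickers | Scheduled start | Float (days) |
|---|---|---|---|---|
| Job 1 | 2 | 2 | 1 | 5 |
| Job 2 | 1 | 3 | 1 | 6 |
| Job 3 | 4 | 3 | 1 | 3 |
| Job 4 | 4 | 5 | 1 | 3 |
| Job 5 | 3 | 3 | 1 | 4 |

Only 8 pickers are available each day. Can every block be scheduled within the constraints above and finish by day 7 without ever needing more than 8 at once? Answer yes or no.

yes

Schedule Job 1@1, Job 2@1, Job 3@1, Job 4@3, Job 5@5: d1:8  d2:5  d3:8  d4:8  d5:8  d6:8  d7:3 — peak 8 ≤ 8.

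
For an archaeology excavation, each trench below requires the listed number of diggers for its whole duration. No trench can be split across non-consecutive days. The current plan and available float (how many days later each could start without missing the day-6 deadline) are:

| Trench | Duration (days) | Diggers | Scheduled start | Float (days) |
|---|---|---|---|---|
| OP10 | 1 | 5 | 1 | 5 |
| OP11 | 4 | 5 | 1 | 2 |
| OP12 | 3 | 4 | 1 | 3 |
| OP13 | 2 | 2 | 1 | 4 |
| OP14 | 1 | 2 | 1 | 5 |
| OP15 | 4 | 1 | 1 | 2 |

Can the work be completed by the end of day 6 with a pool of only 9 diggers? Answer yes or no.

The minimum achievable peak is 10; 9 < 10, so no feasible schedule stays within the cap.

no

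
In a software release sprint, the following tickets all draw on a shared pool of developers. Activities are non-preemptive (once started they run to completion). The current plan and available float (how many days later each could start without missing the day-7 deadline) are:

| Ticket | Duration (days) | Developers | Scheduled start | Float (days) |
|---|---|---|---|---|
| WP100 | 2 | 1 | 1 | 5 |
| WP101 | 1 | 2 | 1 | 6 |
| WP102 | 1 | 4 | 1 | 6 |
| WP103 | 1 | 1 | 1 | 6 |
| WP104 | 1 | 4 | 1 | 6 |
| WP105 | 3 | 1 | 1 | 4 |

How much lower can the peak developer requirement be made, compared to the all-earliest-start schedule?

Early-start peak: d1:13  d2:2  d3:1  d4:0  d5:0  d6:0  d7:0 ⇒ 13.
Leveled (WP100@1, WP101@1, WP102@3, WP103@1, WP104@4, WP105@5): d1:4  d2:1  d3:4  d4:4  d5:1  d6:1  d7:1 ⇒ 4.
Reduction 13 − 4 = 9.

9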